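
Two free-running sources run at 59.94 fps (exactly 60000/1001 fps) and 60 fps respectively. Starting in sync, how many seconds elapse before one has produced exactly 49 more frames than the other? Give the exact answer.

49049/60 seconds

The gap grows by |60 − 60000/1001| = 60/1001 frames per second.
Time for a 49-frame gap: 49 ÷ (60/1001) = 49049/60 s.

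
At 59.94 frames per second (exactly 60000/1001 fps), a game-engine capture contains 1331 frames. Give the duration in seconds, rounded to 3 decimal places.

Running time = 1331 × 1001/60000 = 1332331/60000 s ≈ 22.206 s.

22.206 seconds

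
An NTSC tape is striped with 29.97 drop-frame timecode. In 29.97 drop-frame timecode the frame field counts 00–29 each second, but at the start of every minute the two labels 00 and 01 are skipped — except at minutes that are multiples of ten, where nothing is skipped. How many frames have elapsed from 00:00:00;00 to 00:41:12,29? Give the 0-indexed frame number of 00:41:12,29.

74115

As if non-drop at 30 labels/s: (0 × 3600 + 41 × 60 + 12) × 30 + 29 = 74189.
Minute boundaries passed: 41; those not divisible by 10: 41 − 4 = 37; dropped labels = 2 × 37 = 74.
Actual frame index = 74189 − 74 = 74115.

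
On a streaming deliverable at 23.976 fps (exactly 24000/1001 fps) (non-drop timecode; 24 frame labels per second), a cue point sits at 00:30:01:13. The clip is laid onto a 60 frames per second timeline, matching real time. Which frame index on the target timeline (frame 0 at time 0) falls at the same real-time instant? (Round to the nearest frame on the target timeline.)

frame 108201

Source frame index: (0×3600 + 30×60 + 1) × 24 + 13 = 43237.
Real time: 43237 / (24000/1001) = 43280237/24000 s.
Target frame: (43280237/24000) × (60) = 43280237/400 ≈ 108200.592 → 108201.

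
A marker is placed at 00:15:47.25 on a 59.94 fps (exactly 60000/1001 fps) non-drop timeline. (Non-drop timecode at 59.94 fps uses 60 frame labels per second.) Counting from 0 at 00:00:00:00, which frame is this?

Total seconds to the label: (0 × 3600 + 15 × 60 + 47) = 947.
Frame index = 947 × 60 + 25 = 56845.

56845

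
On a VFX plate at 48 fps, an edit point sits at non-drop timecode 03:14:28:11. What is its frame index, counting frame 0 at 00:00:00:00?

Total seconds to the label: (3 × 3600 + 14 × 60 + 28) = 11668.
Frame index = 11668 × 48 + 11 = 560075.

560075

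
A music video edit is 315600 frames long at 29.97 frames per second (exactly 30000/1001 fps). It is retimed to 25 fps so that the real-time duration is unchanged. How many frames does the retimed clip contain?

Target frames = source frames × (target rate / source rate) = 315600 × (25)/(30000/1001) = 315600 × 1001/1200 = 263263.

263263 frames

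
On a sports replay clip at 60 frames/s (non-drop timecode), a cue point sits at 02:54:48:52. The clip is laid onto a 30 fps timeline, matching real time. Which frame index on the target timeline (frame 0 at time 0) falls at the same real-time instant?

Source frame index: (2×3600 + 54×60 + 48) × 60 + 52 = 629332.
Real time: 629332 / (60) = 157333/15 s.
Target frame: (157333/15) × (30) = 314666.

frame 314666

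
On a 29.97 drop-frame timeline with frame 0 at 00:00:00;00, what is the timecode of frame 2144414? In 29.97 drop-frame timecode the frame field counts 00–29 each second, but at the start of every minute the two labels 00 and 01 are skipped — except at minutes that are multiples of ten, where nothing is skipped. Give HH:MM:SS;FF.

Ten DF minutes hold 17982 frames, so frame 2144414 lies in block 119 (frames 2139858–2157839) with 4556 frames into that block.
The block's first minute is 1800 frames and the rest 1798 each; 4556 frames reaches minute 2, so 119 × 18 + 2 × 2 = 2146 labels have been skipped so far.
Adding those back, label number 2144414 + 2146 = 2146560 at 30 labels/s is 71552 s + 0 f = 19 h 52 min 32 s frame 0, i.e. 19:52:32;00.

19:52:32;00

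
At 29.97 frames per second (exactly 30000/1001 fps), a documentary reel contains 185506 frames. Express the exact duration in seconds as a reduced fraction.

Running time = 185506 ÷ (30000/1001) = 185506 × 1001/30000 = 92845753/15000 s.

92845753/15000 seconds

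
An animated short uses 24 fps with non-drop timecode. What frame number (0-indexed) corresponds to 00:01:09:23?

Total seconds to the label: (0 × 3600 + 1 × 60 + 9) = 69.
Frame index = 69 × 24 + 23 = 1679.

1679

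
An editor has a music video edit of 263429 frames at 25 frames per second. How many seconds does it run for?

10537.16 seconds

Running time = 263429 / (25) = 10537.16 s.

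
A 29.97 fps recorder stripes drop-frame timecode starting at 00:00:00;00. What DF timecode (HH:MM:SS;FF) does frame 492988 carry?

Each 10-minute DF block holds 10 × 60 × 30 − 9 × 2 = 17982 frames. 492988 ÷ 17982 → 27 full blocks, remainder 7474.
Within the partial block the first minute is 1800 frames and each further minute 1798, so 4 further minute boundaries passed. Total skipped labels = 18 × 27 + 2 × 4 = 494.
Non-drop label index = 492988 + 494 = 493482; at 30 labels/s that is 04:34:09:12, i.e. DF 04:34:09;12.

04:34:09;12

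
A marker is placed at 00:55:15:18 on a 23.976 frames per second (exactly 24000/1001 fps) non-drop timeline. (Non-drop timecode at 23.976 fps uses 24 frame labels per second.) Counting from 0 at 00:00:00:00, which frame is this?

Total seconds to the label: (0 × 3600 + 55 × 60 + 15) = 3315.
Frame index = 3315 × 24 + 18 = 79578.

frame 79578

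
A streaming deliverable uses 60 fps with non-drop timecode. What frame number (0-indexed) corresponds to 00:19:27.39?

Total seconds to the label: (0 × 3600 + 19 × 60 + 27) = 1167.
Frame index = 1167 × 60 + 39 = 70059.

frame 70059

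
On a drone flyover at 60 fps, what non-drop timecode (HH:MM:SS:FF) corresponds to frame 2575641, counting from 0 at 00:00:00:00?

11:55:27:21

2575641 ÷ 60 = 42927 full seconds, remainder 21 frames.
42927 s = 11 h 55 min 27 s.
Timecode: 11:55:27:21.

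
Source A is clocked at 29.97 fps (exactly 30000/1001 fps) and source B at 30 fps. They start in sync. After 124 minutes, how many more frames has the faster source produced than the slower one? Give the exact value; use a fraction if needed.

124 min = 7440 s.
A emits 30000/1001 × 7440 = 223200000/1001 frames; B emits 30 × 7440 = 223200.
Difference = 223200/1001 frames (≈ 222.9770); B is ahead of A.

223200/1001 frames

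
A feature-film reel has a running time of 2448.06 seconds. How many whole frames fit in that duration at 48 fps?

Frames = 2448.06 × 48 = 2937672/25 ≈ 117506.8800.
Complete frames: 117506.

117506 frames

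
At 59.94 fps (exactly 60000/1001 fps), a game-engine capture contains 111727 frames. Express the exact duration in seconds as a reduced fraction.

Running time = 111727 ÷ (60000/1001) = 111727 × 1001/60000 = 111838727/60000 s.

111838727/60000 seconds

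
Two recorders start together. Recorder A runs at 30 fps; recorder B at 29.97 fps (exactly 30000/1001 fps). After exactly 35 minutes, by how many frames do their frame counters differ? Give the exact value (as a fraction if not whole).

35 min = 2100 s.
A emits 30 × 2100 = 63000 frames; B emits 30000/1001 × 2100 = 9000000/143.
Difference = 9000/143 frames (≈ 62.9371); B is behind A.

9000/143 frames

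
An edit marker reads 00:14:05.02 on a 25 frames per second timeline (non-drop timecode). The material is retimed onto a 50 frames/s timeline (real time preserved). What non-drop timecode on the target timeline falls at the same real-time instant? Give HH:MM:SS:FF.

Source frame index: (0×3600 + 14×60 + 5) × 25 + 2 = 21127.
Real time: 21127 / (25) = 21127/25 s.
Target frame: (21127/25) × (50) = 42254.
At 50 labels/s: frame 42254 → 00:14:05:04.

00:14:05:04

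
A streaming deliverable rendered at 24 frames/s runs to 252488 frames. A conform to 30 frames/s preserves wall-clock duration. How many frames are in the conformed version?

Target frames = source frames × (target rate / source rate) = 252488 × (30)/(24) = 252488 × 5/4 = 315610.

315610 frames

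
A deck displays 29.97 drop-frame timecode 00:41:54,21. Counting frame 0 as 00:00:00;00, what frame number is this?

Complete 10-minute blocks: 4, each 17982 frames → 71928.
Remaining 1 whole minute in the current block: 1800 + 0 × 1798 = 1800 frames.
Within the current minute: 54 × 30 + 21 − 2 = 1639 (labels ;00/;01 skipped at this minute). Total = 71928 + 1800 + 1639 = 75367.

75367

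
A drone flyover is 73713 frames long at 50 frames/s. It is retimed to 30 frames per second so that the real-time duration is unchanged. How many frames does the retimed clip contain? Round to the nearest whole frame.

44228 frames

Frames at target rate = 73713 × (30) / (50) = 221139/5 ≈ 44227.800.
Nearest whole frame: 44228.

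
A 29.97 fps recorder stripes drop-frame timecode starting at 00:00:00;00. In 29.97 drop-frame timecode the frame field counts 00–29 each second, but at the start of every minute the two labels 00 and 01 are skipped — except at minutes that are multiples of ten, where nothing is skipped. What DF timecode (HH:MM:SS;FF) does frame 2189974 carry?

Ten DF minutes hold 17982 frames, so frame 2189974 lies in block 121 (frames 2175822–2193803) with 14152 frames into that block.
The block's first minute is 1800 frames and the rest 1798 each; 14152 frames reaches minute 7, so 121 × 18 + 7 × 2 = 2192 labels have been skipped so far.
Adding those back, label number 2189974 + 2192 = 2192166 at 30 labels/s is 73072 s + 6 f = 20 h 17 min 52 s frame 6, i.e. 20:17:52;06.

20:17:52;06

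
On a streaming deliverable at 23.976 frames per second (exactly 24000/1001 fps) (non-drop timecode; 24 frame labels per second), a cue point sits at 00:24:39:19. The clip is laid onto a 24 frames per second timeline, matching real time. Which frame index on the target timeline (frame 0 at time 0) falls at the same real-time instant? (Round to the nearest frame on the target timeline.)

frame 35551

Source frame index: (0×3600 + 24×60 + 39) × 24 + 19 = 35515.
Real time: 35515 / (24000/1001) = 7110103/4800 s.
Target frame: (7110103/4800) × (24) = 7110103/200 ≈ 35550.515 → 35551.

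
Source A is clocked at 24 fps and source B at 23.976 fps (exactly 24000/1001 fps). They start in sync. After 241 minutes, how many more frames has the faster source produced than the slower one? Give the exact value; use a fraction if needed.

241 min = 14460 s.
A emits 24 × 14460 = 347040 frames; B emits 24000/1001 × 14460 = 347040000/1001.
Difference = 347040/1001 frames (≈ 346.6933); B is behind A.

347040/1001 frames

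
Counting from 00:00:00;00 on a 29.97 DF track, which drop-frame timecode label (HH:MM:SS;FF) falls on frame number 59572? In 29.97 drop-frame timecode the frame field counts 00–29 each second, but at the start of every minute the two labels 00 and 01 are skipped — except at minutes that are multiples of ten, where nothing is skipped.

Each 10-minute DF block holds 10 × 60 × 30 − 9 × 2 = 17982 frames. 59572 ÷ 17982 → 3 full blocks, remainder 5626.
Within the partial block the first minute is 1800 frames and each further minute 1798, so 3 further minute boundaries passed. Total skipped labels = 18 × 3 + 2 × 3 = 60.
Non-drop label index = 59572 + 60 = 59632; at 30 labels/s that is 00:33:07:22, i.e. DF 00:33:07;22.

00:33:07;22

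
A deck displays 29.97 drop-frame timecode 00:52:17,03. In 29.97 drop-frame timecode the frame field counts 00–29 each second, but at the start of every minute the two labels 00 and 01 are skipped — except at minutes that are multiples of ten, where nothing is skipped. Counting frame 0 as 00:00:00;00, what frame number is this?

Complete 10-minute blocks: 5, each 17982 frames → 89910.
Remaining 2 whole minutes in the current block: 1800 + 1 × 1798 = 3598 frames.
Within the current minute: 17 × 30 + 3 − 2 = 511 (labels ;00/;01 skipped at this minute). Total = 89910 + 3598 + 511 = 94019.

94019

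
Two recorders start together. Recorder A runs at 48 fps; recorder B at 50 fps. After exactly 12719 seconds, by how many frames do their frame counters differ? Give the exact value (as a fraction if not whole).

A emits 48 × 12719 = 610512 frames; B emits 50 × 12719 = 635950.
Difference = 25438 frames; B is ahead of A.

25438 frames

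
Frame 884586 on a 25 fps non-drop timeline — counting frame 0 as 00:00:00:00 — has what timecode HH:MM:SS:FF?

884586 ÷ 25 = 35383 full seconds, remainder 11 frames.
35383 s = 9 h 49 min 43 s.
Timecode: 09:49:43:11.

09:49:43:11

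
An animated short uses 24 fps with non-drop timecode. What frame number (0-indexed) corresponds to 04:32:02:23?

frame 391751

Total seconds to the label: (4 × 3600 + 32 × 60 + 2) = 16322.
Frame index = 16322 × 24 + 23 = 391751.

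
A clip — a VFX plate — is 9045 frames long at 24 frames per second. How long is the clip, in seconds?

376.875 seconds

Running time = 9045 / (24) = 376.875 s.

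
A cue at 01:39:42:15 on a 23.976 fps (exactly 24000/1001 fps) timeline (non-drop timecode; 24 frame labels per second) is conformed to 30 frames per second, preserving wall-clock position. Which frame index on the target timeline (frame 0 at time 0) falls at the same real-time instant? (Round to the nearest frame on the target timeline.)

Source frame index: (1×3600 + 39×60 + 42) × 24 + 15 = 143583.
Real time: 143583 / (24000/1001) = 47908861/8000 s.
Target frame: (47908861/8000) × (30) = 143726583/800 ≈ 179658.229 → 179658.

frame 179658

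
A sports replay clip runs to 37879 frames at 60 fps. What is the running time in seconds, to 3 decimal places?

631.317 seconds

Running time = 37879 × 1/60 = 37879/60 s ≈ 631.317 s.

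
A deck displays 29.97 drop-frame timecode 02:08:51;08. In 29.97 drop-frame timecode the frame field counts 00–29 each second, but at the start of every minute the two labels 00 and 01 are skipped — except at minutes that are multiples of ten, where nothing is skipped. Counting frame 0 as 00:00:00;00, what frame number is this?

As if non-drop at 30 labels/s: (2 × 3600 + 8 × 60 + 51) × 30 + 8 = 231938.
Minute boundaries passed: 128; those not divisible by 10: 128 − 12 = 116; dropped labels = 2 × 116 = 232.
Actual frame index = 231938 − 232 = 231706.

231706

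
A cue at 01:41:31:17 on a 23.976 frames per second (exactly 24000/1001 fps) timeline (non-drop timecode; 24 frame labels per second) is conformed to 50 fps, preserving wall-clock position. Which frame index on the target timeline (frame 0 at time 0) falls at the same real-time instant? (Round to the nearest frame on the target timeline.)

frame 304890

Source frame index: (1×3600 + 41×60 + 31) × 24 + 17 = 146201.
Real time: 146201 / (24000/1001) = 146347201/24000 s.
Target frame: (146347201/24000) × (50) = 146347201/480 ≈ 304890.002 → 304890.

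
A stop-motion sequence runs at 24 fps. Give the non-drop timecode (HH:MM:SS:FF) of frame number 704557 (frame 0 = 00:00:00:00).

08:09:16:13

704557 ÷ 24 = 29356 full seconds, remainder 13 frames.
29356 s = 8 h 9 min 16 s.
Timecode: 08:09:16:13.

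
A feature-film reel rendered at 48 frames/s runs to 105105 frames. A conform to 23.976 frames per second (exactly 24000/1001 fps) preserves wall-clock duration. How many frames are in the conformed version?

Target frames = source frames × (target rate / source rate) = 105105 × (24000/1001)/(48) = 105105 × 500/1001 = 52500.

52500 frames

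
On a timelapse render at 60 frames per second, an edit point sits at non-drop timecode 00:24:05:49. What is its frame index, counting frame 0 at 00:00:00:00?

86749

Total seconds to the label: (0 × 3600 + 24 × 60 + 5) = 1445.
Frame index = 1445 × 60 + 49 = 86749.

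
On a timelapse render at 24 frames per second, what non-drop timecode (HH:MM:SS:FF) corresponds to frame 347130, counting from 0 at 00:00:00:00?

04:01:03:18

347130 ÷ 24 = 14463 full seconds, remainder 18 frames.
14463 s = 4 h 1 min 3 s.
Timecode: 04:01:03:18.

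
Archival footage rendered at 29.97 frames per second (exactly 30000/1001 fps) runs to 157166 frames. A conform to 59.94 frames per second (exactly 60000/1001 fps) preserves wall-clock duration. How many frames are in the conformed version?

Target frames = source frames × (target rate / source rate) = 157166 × (60000/1001)/(30000/1001) = 157166 × 2 = 314332.

314332 frames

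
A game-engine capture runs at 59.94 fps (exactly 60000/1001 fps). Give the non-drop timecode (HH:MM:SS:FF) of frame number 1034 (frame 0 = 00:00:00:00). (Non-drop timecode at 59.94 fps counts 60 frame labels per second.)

1034 ÷ 60 = 17 full seconds, remainder 14 frames.
17 s = 0 h 0 min 17 s.
Timecode: 00:00:17:14.

00:00:17:14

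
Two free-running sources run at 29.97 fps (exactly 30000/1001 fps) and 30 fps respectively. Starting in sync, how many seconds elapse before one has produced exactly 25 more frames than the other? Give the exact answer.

The gap grows by |30 − 30000/1001| = 30/1001 frames per second.
Time for a 25-frame gap: 25 ÷ (30/1001) = 5005/6 s.

5005/6 seconds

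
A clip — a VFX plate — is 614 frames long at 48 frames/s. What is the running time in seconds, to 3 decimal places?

Running time = 614 × 1/48 = 307/24 s ≈ 12.792 s.

12.792 seconds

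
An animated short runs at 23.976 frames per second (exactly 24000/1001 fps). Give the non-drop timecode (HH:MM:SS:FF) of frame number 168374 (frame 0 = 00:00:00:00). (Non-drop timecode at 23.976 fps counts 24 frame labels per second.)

168374 ÷ 24 = 7015 full seconds, remainder 14 frames.
7015 s = 1 h 56 min 55 s.
Timecode: 01:56:55:14.

01:56:55:14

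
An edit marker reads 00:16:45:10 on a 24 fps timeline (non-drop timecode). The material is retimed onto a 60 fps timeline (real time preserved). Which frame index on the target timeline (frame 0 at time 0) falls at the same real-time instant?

Source frame index: (0×3600 + 16×60 + 45) × 24 + 10 = 24130.
Real time: 24130 / (24) = 12065/12 s.
Target frame: (12065/12) × (60) = 60325.

frame 60325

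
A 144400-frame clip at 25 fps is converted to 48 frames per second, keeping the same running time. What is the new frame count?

277248 frames

Target frames = source frames × (target rate / source rate) = 144400 × (48)/(25) = 144400 × 48/25 = 277248.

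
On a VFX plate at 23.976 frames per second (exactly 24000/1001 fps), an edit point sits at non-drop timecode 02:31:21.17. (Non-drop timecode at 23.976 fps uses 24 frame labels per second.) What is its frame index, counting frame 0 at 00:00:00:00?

Total seconds to the label: (2 × 3600 + 31 × 60 + 21) = 9081.
Frame index = 9081 × 24 + 17 = 217961.

frame 217961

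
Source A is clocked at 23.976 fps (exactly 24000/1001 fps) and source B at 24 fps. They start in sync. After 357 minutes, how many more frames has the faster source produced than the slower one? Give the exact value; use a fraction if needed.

73440/143 frames

357 min = 21420 s.
A emits 24000/1001 × 21420 = 73440000/143 frames; B emits 24 × 21420 = 514080.
Difference = 73440/143 frames (≈ 513.5664); B is ahead of A.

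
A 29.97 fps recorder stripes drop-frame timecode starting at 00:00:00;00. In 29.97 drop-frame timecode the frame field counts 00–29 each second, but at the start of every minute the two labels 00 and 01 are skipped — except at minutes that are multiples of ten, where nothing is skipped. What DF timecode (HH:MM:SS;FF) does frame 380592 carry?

Each 10-minute DF block holds 10 × 60 × 30 − 9 × 2 = 17982 frames. 380592 ÷ 17982 → 21 full blocks, remainder 2970.
Within the partial block the first minute is 1800 frames and each further minute 1798, so 1 further minute boundary passed. Total skipped labels = 18 × 21 + 2 × 1 = 380.
Non-drop label index = 380592 + 380 = 380972; at 30 labels/s that is 03:31:39:02, i.e. DF 03:31:39;02.

03:31:39;02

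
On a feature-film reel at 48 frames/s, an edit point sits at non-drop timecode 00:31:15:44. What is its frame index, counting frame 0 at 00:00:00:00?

frame 90044

Total seconds to the label: (0 × 3600 + 31 × 60 + 15) = 1875.
Frame index = 1875 × 48 + 44 = 90044.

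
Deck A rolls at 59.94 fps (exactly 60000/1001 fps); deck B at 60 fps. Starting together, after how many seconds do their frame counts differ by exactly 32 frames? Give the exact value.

8008/15 seconds

The gap grows by |60 − 60000/1001| = 60/1001 frames per second.
Time for a 32-frame gap: 32 ÷ (60/1001) = 8008/15 s.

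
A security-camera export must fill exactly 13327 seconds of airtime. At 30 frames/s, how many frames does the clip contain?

399810 frames

Frames = 13327 × 30 = 399810.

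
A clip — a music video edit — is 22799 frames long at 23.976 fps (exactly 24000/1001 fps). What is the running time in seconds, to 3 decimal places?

950.908 seconds

Running time = 22799 × 1001/24000 = 22821799/24000 s ≈ 950.908 s.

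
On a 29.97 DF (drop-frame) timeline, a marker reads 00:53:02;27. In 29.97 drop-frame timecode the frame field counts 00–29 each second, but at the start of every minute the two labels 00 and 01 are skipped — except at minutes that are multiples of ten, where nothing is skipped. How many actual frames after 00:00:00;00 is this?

As if non-drop at 30 labels/s: (0 × 3600 + 53 × 60 + 2) × 30 + 27 = 95487.
Minute boundaries passed: 53; those not divisible by 10: 53 − 5 = 48; dropped labels = 2 × 48 = 96.
Actual frame index = 95487 − 96 = 95391.

95391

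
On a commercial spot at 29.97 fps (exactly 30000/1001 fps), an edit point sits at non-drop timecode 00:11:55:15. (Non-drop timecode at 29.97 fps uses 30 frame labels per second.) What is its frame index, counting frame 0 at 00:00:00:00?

Total seconds to the label: (0 × 3600 + 11 × 60 + 55) = 715.
Frame index = 715 × 30 + 15 = 21465.

frame 21465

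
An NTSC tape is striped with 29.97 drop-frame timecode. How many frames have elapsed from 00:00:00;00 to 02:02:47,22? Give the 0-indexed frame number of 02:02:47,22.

As if non-drop at 30 labels/s: (2 × 3600 + 2 × 60 + 47) × 30 + 22 = 221032.
Minute boundaries passed: 122; those not divisible by 10: 122 − 12 = 110; dropped labels = 2 × 110 = 220.
Actual frame index = 221032 − 220 = 220812.

220812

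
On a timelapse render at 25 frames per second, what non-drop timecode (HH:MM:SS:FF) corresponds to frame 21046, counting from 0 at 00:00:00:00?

00:14:01:21

21046 ÷ 25 = 841 full seconds, remainder 21 frames.
841 s = 0 h 14 min 1 s.
Timecode: 00:14:01:21.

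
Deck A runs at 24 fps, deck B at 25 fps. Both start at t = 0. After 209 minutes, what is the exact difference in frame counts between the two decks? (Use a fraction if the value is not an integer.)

209 min = 12540 s.
A emits 24 × 12540 = 300960 frames; B emits 25 × 12540 = 313500.
Difference = 12540 frames; B is ahead of A.

12540 frames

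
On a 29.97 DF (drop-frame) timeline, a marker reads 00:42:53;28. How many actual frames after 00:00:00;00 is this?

Complete 10-minute blocks: 4, each 17982 frames → 71928.
Remaining 2 whole minutes in the current block: 1800 + 1 × 1798 = 3598 frames.
Within the current minute: 53 × 30 + 28 − 2 = 1616 (labels ;00/;01 skipped at this minute). Total = 71928 + 3598 + 1616 = 77142.

77142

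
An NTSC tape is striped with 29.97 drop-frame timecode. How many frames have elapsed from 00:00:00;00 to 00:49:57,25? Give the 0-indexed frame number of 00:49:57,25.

As if non-drop at 30 labels/s: (0 × 3600 + 49 × 60 + 57) × 30 + 25 = 89935.
Minute boundaries passed: 49; those not divisible by 10: 49 − 4 = 45; dropped labels = 2 × 45 = 90.
Actual frame index = 89935 − 90 = 89845.

89845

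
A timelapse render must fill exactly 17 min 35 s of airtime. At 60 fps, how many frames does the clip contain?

17 min 35 s = 1055 s.
Frames = 1055 × 60 = 63300.

63300 frames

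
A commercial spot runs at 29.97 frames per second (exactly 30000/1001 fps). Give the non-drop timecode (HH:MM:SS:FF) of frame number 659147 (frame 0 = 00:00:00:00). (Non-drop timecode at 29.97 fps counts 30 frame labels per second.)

659147 ÷ 30 = 21971 full seconds, remainder 17 frames.
21971 s = 6 h 6 min 11 s.
Timecode: 06:06:11:17.

06:06:11:17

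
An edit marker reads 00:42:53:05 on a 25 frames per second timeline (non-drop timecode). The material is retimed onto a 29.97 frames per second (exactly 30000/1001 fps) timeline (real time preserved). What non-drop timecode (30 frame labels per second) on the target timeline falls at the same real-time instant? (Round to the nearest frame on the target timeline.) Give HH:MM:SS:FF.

Source frame index: (0×3600 + 42×60 + 53) × 25 + 5 = 64330.
Real time: 64330 / (25) = 12866/5 s.
Target frame: (12866/5) × (30000/1001) = 11028000/143 ≈ 77118.881 → 77119.
At 30 labels/s: frame 77119 → 00:42:50:19.

00:42:50:19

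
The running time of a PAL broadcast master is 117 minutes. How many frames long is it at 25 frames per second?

175500 frames

117 min = 7020 s.
Frames = 7020 × 25 = 175500.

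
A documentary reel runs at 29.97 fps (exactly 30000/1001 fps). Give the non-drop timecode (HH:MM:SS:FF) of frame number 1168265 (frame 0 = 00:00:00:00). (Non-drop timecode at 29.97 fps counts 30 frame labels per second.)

1168265 ÷ 30 = 38942 full seconds, remainder 5 frames.
38942 s = 10 h 49 min 2 s.
Timecode: 10:49:02:05.

10:49:02:05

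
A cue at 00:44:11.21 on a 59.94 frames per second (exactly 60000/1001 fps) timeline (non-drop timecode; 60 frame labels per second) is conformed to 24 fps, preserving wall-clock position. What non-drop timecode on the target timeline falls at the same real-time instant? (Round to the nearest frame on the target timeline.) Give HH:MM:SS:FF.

00:44:14:00

Source frame index: (0×3600 + 44×60 + 11) × 60 + 21 = 159081.
Real time: 159081 / (60000/1001) = 53080027/20000 s.
Target frame: (53080027/20000) × (24) = 159240081/2500 ≈ 63696.032 → 63696.
At 24 labels/s: frame 63696 → 00:44:14:00.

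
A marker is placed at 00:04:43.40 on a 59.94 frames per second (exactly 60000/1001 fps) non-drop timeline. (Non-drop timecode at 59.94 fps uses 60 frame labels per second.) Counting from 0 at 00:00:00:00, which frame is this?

Total seconds to the label: (0 × 3600 + 4 × 60 + 43) = 283.
Frame index = 283 × 60 + 40 = 17020.

17020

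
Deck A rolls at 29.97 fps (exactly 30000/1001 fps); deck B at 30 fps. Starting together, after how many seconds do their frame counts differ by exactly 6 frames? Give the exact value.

The gap grows by |30 − 30000/1001| = 30/1001 frames per second.
Time for a 6-frame gap: 6 ÷ (30/1001) = 200.2 s.

200.2 seconds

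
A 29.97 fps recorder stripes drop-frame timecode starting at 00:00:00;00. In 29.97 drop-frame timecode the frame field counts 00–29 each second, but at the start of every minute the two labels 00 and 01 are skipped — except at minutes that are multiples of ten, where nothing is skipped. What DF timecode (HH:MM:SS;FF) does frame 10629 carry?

Each 10-minute DF block holds 10 × 60 × 30 − 9 × 2 = 17982 frames. 10629 ÷ 17982 → 0 full blocks, remainder 10629.
Within the partial block the first minute is 1800 frames and each further minute 1798, so 5 further minute boundaries passed. Total skipped labels = 18 × 0 + 2 × 5 = 10.
Non-drop label index = 10629 + 10 = 10639; at 30 labels/s that is 00:05:54:19, i.e. DF 00:05:54;19.

00:05:54;19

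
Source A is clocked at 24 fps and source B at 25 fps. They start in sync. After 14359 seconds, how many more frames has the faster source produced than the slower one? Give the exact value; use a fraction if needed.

14359 frames

A emits 24 × 14359 = 344616 frames; B emits 25 × 14359 = 358975.
Difference = 14359 frames; B is ahead of A.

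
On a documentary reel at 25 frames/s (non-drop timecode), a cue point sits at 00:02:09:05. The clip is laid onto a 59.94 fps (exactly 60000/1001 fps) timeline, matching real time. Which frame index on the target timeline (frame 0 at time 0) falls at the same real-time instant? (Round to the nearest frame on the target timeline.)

frame 7744

Source frame index: (0×3600 + 2×60 + 9) × 25 + 5 = 3230.
Real time: 3230 / (25) = 646/5 s.
Target frame: (646/5) × (60000/1001) = 7752000/1001 ≈ 7744.256 → 7744.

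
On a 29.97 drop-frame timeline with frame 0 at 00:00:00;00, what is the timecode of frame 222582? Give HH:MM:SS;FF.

Ten DF minutes hold 17982 frames, so frame 222582 lies in block 12 (frames 215784–233765) with 6798 frames into that block.
The block's first minute is 1800 frames and the rest 1798 each; 6798 frames reaches minute 3, so 12 × 18 + 3 × 2 = 222 labels have been skipped so far.
Adding those back, label number 222582 + 222 = 222804 at 30 labels/s is 7426 s + 24 f = 2 h 3 min 46 s frame 24, i.e. 02:03:46;24.

02:03:46;24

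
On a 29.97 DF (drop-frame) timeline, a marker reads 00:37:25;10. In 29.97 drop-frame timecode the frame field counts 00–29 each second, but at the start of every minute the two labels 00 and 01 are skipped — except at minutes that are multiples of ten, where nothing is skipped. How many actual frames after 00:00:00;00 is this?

As if non-drop at 30 labels/s: (0 × 3600 + 37 × 60 + 25) × 30 + 10 = 67360.
Minute boundaries passed: 37; those not divisible by 10: 37 − 3 = 34; dropped labels = 2 × 34 = 68.
Actual frame index = 67360 − 68 = 67292.

67292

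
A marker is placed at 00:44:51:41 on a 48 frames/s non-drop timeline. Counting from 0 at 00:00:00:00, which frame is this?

frame 129209

Total seconds to the label: (0 × 3600 + 44 × 60 + 51) = 2691.
Frame index = 2691 × 48 + 41 = 129209.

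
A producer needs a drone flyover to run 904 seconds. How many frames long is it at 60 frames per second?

54240 frames

Frames = 904 × 60 = 54240.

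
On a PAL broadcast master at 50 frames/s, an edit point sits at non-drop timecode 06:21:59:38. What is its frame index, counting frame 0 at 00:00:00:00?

Total seconds to the label: (6 × 3600 + 21 × 60 + 59) = 22919.
Frame index = 22919 × 50 + 38 = 1145988.

frame 1145988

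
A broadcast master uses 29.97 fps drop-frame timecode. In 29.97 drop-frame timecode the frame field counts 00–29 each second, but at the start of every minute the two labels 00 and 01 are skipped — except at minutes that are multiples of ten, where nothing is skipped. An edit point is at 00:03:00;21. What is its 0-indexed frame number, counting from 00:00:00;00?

5415

Complete 10-minute blocks: 0, each 17982 frames → 0.
Remaining 3 whole minutes in the current block: 1800 + 2 × 1798 = 5396 frames.
Within the current minute: 0 × 30 + 21 − 2 = 19 (labels ;00/;01 skipped at this minute). Total = 0 + 5396 + 19 = 5415.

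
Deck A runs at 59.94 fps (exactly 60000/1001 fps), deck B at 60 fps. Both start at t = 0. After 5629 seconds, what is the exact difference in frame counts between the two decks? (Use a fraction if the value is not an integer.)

25980/77 frames

A emits 60000/1001 × 5629 = 25980000/77 frames; B emits 60 × 5629 = 337740.
Difference = 25980/77 frames (≈ 337.4026); B is ahead of A.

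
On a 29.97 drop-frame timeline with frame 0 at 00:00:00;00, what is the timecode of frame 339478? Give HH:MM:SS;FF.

Ten DF minutes hold 17982 frames, so frame 339478 lies in block 18 (frames 323676–341657) with 15802 frames into that block.
The block's first minute is 1800 frames and the rest 1798 each; 15802 frames reaches minute 8, so 18 × 18 + 8 × 2 = 340 labels have been skipped so far.
Adding those back, label number 339478 + 340 = 339818 at 30 labels/s is 11327 s + 8 f = 3 h 8 min 47 s frame 8, i.e. 03:08:47;08.

03:08:47;08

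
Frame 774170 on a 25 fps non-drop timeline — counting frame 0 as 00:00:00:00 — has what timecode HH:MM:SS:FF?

08:36:06:20

774170 ÷ 25 = 30966 full seconds, remainder 20 frames.
30966 s = 8 h 36 min 6 s.
Timecode: 08:36:06:20.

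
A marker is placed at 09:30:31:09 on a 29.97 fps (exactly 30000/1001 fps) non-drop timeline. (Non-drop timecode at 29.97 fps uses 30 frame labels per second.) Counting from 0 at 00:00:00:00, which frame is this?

1026939

Total seconds to the label: (9 × 3600 + 30 × 60 + 31) = 34231.
Frame index = 34231 × 30 + 9 = 1026939.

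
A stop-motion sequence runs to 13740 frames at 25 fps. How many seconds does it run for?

Running time = 13740 / (25) = 549.6 s.

549.6 seconds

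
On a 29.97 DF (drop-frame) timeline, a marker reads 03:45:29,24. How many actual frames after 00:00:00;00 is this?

As if non-drop at 30 labels/s: (3 × 3600 + 45 × 60 + 29) × 30 + 24 = 405894.
Minute boundaries passed: 225; those not divisible by 10: 225 − 22 = 203; dropped labels = 2 × 203 = 406.
Actual frame index = 405894 − 406 = 405488.

405488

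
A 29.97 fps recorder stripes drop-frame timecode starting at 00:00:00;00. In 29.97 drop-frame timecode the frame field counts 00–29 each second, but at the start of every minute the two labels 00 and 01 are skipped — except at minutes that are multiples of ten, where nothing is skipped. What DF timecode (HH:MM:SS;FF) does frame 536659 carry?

Each 10-minute DF block holds 10 × 60 × 30 − 9 × 2 = 17982 frames. 536659 ÷ 17982 → 29 full blocks, remainder 15181.
Within the partial block the first minute is 1800 frames and each further minute 1798, so 8 further minute boundaries passed. Total skipped labels = 18 × 29 + 2 × 8 = 538.
Non-drop label index = 536659 + 538 = 537197; at 30 labels/s that is 04:58:26:17, i.e. DF 04:58:26;17.

04:58:26;17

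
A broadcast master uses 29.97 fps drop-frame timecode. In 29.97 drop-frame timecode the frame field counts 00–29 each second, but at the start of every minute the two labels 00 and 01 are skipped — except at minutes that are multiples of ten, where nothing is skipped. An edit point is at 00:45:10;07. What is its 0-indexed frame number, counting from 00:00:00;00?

Complete 10-minute blocks: 4, each 17982 frames → 71928.
Remaining 5 whole minutes in the current block: 1800 + 4 × 1798 = 8992 frames.
Within the current minute: 10 × 30 + 7 − 2 = 305 (labels ;00/;01 skipped at this minute). Total = 71928 + 8992 + 305 = 81225.

81225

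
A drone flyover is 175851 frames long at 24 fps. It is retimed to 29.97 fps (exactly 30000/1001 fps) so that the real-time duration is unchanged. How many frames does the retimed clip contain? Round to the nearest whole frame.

Frames at target rate = 175851 × (30000/1001) / (24) = 16908750/77 ≈ 219594.156.
Nearest whole frame: 219594.

219594 frames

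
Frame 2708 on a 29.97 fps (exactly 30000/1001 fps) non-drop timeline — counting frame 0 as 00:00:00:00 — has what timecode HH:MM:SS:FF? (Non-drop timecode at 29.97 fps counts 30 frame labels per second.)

00:01:30:08

2708 ÷ 30 = 90 full seconds, remainder 8 frames.
90 s = 0 h 1 min 30 s.
Timecode: 00:01:30:08.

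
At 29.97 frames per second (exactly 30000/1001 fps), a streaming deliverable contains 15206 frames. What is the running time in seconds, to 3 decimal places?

507.374 seconds

Running time = 15206 × 1001/30000 = 7610603/15000 s ≈ 507.374 s.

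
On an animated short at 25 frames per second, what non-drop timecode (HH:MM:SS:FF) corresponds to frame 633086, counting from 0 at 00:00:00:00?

633086 ÷ 25 = 25323 full seconds, remainder 11 frames.
25323 s = 7 h 2 min 3 s.
Timecode: 07:02:03:11.

07:02:03:11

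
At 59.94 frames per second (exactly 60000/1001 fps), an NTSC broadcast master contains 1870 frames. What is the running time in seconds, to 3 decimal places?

31.198 seconds

Running time = 1870 × 1001/60000 = 187187/6000 s ≈ 31.198 s.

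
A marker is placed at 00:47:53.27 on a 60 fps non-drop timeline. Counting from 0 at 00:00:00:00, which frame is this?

frame 172407

Total seconds to the label: (0 × 3600 + 47 × 60 + 53) = 2873.
Frame index = 2873 × 60 + 27 = 172407.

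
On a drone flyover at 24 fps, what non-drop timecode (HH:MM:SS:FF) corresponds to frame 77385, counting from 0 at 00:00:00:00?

77385 ÷ 24 = 3224 full seconds, remainder 9 frames.
3224 s = 0 h 53 min 44 s.
Timecode: 00:53:44:09.

00:53:44:09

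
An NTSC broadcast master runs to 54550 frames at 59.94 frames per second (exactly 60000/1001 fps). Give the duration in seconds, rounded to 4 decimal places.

910.0758 seconds

Running time = 54550 × 1001/60000 = 1092091/1200 s ≈ 910.0758 s.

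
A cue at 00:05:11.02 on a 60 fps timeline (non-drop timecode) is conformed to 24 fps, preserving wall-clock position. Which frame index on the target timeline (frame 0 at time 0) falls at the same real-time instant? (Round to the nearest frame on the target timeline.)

frame 7465

Source frame index: (0×3600 + 5×60 + 11) × 60 + 2 = 18662.
Real time: 18662 / (60) = 9331/30 s.
Target frame: (9331/30) × (24) = 37324/5 ≈ 7464.800 → 7465.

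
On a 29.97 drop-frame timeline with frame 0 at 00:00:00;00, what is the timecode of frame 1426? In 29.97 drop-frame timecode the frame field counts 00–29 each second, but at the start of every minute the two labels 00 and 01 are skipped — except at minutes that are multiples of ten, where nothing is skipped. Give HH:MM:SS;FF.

00:00:47;16

Each 10-minute DF block holds 10 × 60 × 30 − 9 × 2 = 17982 frames. 1426 ÷ 17982 → 0 full blocks, remainder 1426.
Within the partial block the first minute is 1800 frames and each further minute 1798, so 0 further minute boundaries passed. Total skipped labels = 18 × 0 + 2 × 0 = 0.
Non-drop label index = 1426 + 0 = 1426; at 30 labels/s that is 00:00:47:16, i.e. DF 00:00:47;16.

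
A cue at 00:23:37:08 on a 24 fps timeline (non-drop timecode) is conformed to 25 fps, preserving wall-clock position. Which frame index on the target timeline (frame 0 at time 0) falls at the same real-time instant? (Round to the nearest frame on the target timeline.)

frame 35433

Source frame index: (0×3600 + 23×60 + 37) × 24 + 8 = 34016.
Real time: 34016 / (24) = 4252/3 s.
Target frame: (4252/3) × (25) = 106300/3 ≈ 35433.333 → 35433.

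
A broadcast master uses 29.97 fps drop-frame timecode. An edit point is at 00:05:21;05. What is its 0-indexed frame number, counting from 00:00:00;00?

9625

Complete 10-minute blocks: 0, each 17982 frames → 0.
Remaining 5 whole minutes in the current block: 1800 + 4 × 1798 = 8992 frames.
Within the current minute: 21 × 30 + 5 − 2 = 633 (labels ;00/;01 skipped at this minute). Total = 0 + 8992 + 633 = 9625.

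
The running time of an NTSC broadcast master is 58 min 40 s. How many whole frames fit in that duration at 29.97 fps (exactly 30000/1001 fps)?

58 min 40 s = 3520 s.
Frames = 3520 × 30000/1001 = 9600000/91 ≈ 105494.5055.
Complete frames: 105494.

105494 frames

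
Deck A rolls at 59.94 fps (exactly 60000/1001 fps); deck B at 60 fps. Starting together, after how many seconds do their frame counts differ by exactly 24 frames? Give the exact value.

The gap grows by |60 − 60000/1001| = 60/1001 frames per second.
Time for a 24-frame gap: 24 ÷ (60/1001) = 400.4 s.

400.4 seconds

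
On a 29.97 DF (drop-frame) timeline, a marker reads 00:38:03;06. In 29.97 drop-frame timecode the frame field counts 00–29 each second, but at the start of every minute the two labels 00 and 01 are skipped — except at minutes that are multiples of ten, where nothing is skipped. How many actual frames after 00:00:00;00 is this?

68426

As if non-drop at 30 labels/s: (0 × 3600 + 38 × 60 + 3) × 30 + 6 = 68496.
Minute boundaries passed: 38; those not divisible by 10: 38 − 3 = 35; dropped labels = 2 × 35 = 70.
Actual frame index = 68496 − 70 = 68426.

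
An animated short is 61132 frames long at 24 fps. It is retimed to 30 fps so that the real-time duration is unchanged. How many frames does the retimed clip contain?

76415 frames

Target frames = source frames × (target rate / source rate) = 61132 × (30)/(24) = 61132 × 5/4 = 76415.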